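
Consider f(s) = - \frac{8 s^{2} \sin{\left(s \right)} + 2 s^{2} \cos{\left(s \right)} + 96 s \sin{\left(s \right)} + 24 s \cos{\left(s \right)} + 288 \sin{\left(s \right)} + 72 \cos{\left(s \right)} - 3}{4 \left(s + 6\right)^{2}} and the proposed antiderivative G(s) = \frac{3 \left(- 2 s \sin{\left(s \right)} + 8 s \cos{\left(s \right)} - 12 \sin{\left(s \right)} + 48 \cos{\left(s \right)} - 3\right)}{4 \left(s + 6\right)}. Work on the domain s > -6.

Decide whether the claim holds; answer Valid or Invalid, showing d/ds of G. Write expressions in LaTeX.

Invalid: d/ds[G] - f = \frac{- 8 s^{2} \sin{\left(s \right)} - 2 s^{2} \cos{\left(s \right)} - 96 s \sin{\left(s \right)} - 24 s \cos{\left(s \right)} - 288 \sin{\left(s \right)} - 72 \cos{\left(s \right)} + 3}{2 s^{2} + 24 s + 72}, which is not 0.

d/ds[G] = \frac{- 24 s^{2} \sin{\left(s \right)} - 6 s^{2} \cos{\left(s \right)} - 288 s \sin{\left(s \right)} - 72 s \cos{\left(s \right)} - 864 \sin{\left(s \right)} - 216 \cos{\left(s \right)} + 9}{4 s^{2} + 48 s + 144}
d/ds[G] - f(s) = \frac{- 8 s^{2} \sin{\left(s \right)} - 2 s^{2} \cos{\left(s \right)} - 96 s \sin{\left(s \right)} - 24 s \cos{\left(s \right)} - 288 \sin{\left(s \right)} - 72 \cos{\left(s \right)} + 3}{2 s^{2} + 24 s + 72} != 0.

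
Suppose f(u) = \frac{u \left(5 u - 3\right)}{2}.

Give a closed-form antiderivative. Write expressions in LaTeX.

A first test for any F(u): its u-derivative must equal f(u) identically.
Check: d/du[\frac{5 u^{3}}{6} - \frac{3 u^{2}}{4}] = \frac{5 u^{2}}{2} - \frac{3 u}{2}, which equals f(u).

An antiderivative is F(u) = \frac{5 u^{3}}{6} - \frac{3 u^{2}}{4}.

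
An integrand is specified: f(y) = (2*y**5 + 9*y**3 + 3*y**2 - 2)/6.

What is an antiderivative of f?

An antiderivative is F(y) = y**6/18 + 3*y**4/8 + y**3/6 - y/3.

Since d/dy undoes antidifferentiation here, F'(y) = f(y) is required of F(y).
Check: d/dy[y**6/18 + 3*y**4/8 + y**3/6 - y/3] = y**5/3 + 3*y**3/2 + y**2/2 - 1/3, which equals f(y).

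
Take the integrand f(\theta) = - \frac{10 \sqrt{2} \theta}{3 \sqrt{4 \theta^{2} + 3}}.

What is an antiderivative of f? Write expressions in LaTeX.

f matches the chain-rule pattern g'(h)*h' with inner function h(\theta) = 2 \theta^{2} + \frac{3}{2}; substituting u = h(\theta) collapses the integral.
Check: d/d\theta[- \frac{5 \sqrt{2} \sqrt{4 \theta^{2} + 3}}{6}] = - \frac{10 \sqrt{2} \theta}{3 \sqrt{4 \theta^{2} + 3}} = f(\theta).

An antiderivative is F(\theta) = - \frac{5 \sqrt{2} \sqrt{4 \theta^{2} + 3}}{6}.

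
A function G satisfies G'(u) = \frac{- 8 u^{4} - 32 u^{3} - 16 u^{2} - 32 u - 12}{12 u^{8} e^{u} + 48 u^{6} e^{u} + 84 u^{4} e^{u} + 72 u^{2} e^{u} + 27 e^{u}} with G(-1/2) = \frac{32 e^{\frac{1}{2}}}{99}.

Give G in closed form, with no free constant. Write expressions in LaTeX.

G'(u) has the shape v'r + vr' for v = \frac{2}{3 \left(u^{4} + 2 u^{2} + \frac{3}{2}\right)} and r = e^{- u} — it is the derivative of the product v*r.
A general antiderivative is \frac{2 e^{- u}}{3 \left(u^{4} + 2 u^{2} + \frac{3}{2}\right)} + C.
The condition gives C = \frac{32 e^{\frac{1}{2}}}{99} - (\frac{32 e^{\frac{1}{2}}}{99}) = 0.
So G(u) = \frac{4 e^{- u}}{3 \left(2 u^{4} + 4 u^{2} + 3\right)}.
Check: d/du[\frac{4 e^{- u}}{3 \left(2 u^{4} + 4 u^{2} + 3\right)}] = \frac{- 8 u^{4} - 32 u^{3} - 16 u^{2} - 32 u - 12}{12 u^{8} e^{u} + 48 u^{6} e^{u} + 84 u^{4} e^{u} + 72 u^{2} e^{u} + 27 e^{u}} = G'(u).

G(u) = \frac{4 e^{- u}}{3 \left(2 u^{4} + 4 u^{2} + 3\right)}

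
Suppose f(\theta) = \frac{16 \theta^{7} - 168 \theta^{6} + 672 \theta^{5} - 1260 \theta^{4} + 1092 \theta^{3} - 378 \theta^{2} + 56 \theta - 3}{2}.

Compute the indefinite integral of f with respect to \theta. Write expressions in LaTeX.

The substitution u = \theta^{2} - 3 \theta + \frac{1}{2} works: f is exactly (dF/du)*(du/d\theta) for that inner function.
Check: d/d\theta[\frac{\left(2 \theta^{2} - 6 \theta + 1\right)^{4}}{16}] = 8 \theta^{7} - 84 \theta^{6} + 336 \theta^{5} - 630 \theta^{4} + 546 \theta^{3} - 189 \theta^{2} + 28 \theta - \frac{3}{2}, which equals f(\theta).

F(\theta) = \frac{\left(2 \theta^{2} - 6 \theta + 1\right)^{4}}{16} + C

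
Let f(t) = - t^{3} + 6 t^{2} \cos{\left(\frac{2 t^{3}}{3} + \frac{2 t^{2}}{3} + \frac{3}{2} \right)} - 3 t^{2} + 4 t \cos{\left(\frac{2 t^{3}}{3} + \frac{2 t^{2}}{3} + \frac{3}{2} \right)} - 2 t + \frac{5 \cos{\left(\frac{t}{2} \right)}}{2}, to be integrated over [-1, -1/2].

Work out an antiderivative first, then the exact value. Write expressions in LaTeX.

Antiderivative: F(t) = - \frac{\left(t^{2} + 2 t\right)^{2}}{4} + 5 \sin{\left(\frac{t}{2} \right)} + 3 \sin{\left(\frac{2 t^{3}}{3} + \frac{2 t^{2}}{3} + \frac{3}{2} \right)}; value = - 3 \sin{\left(\frac{3}{2} \right)} - 5 \sin{\left(\frac{1}{4} \right)} + \frac{7}{64} + 5 \sin{\left(\frac{1}{2} \right)} + 3 \sin{\left(\frac{19}{12} \right)}

Integrate term by term and add the pieces.
F(t) = - \frac{\left(t^{2} + 2 t\right)^{2}}{4} + 5 \sin{\left(\frac{t}{2} \right)} + 3 \sin{\left(\frac{2 t^{3}}{3} + \frac{2 t^{2}}{3} + \frac{3}{2} \right)} is an antiderivative of f.
Check: d/dt[- \frac{\left(t^{2} + 2 t\right)^{2}}{4} + 5 \sin{\left(\frac{t}{2} \right)} + 3 \sin{\left(\frac{2 t^{3}}{3} + \frac{2 t^{2}}{3} + \frac{3}{2} \right)}] = - t^{3} + 6 t^{2} \cos{\left(\frac{2 t^{3}}{3} + \frac{2 t^{2}}{3} + \frac{3}{2} \right)} - 3 t^{2} + 4 t \cos{\left(\frac{2 t^{3}}{3} + \frac{2 t^{2}}{3} + \frac{3}{2} \right)} - 2 t + \frac{5 \cos{\left(\frac{t}{2} \right)}}{2} = f(t).
F(-1/2) = - 5 \sin{\left(\frac{1}{4} \right)} - \frac{9}{64} + 3 \sin{\left(\frac{19}{12} \right)}; F(-1) = - 5 \sin{\left(\frac{1}{2} \right)} - \frac{1}{4} + 3 \sin{\left(\frac{3}{2} \right)}.
Integral = F(-1/2) - F(-1) = - 3 \sin{\left(\frac{3}{2} \right)} - 5 \sin{\left(\frac{1}{4} \right)} + \frac{7}{64} + 5 \sin{\left(\frac{1}{2} \right)} + 3 \sin{\left(\frac{19}{12} \right)}.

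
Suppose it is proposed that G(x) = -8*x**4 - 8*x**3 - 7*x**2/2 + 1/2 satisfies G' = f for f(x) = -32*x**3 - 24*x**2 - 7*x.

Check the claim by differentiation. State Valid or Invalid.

Valid. The derivative of G reproduces f.

d/dx[G] = -32*x**3 - 24*x**2 - 7*x
This equals f(x) exactly, so the claim holds.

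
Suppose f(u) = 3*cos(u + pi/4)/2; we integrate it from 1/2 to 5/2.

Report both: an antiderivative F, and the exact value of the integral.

Antiderivative: F(u) = 3*sin(u + pi/4)/2; value = -3*sin(1/2 + pi/4)/2 + 3*sin(pi/4 + 5/2)/2

For F(u) to be correct the identity F'(u) - f(u) = 0 must hold.
F(u) = 3*sin(u + pi/4)/2 is an antiderivative of f.
Check: d/du[3*sin(u + pi/4)/2] = 3*cos(u + pi/4)/2 = f(u).
F(5/2) = 3*sin(pi/4 + 5/2)/2; F(1/2) = 3*sin(1/2 + pi/4)/2.
Integral = F(5/2) - F(1/2) = -3*sin(1/2 + pi/4)/2 + 3*sin(pi/4 + 5/2)/2.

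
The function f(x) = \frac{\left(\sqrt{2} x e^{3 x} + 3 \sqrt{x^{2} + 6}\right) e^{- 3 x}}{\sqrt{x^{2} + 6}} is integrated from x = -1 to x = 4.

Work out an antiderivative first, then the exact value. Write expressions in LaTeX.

Antiderivative: F(x) = \frac{\sqrt{2} \left(2 \sqrt{x^{2} + 6} e^{3 x} - \sqrt{2}\right) e^{- 3 x}}{2}; value = - \sqrt{14} - e^{-12} + 2 \sqrt{11} + e^{3}

Since d/dx undoes antidifferentiation here, F'(x) = f(x) is required of F(x).
F(x) = \frac{\sqrt{2} \left(2 \sqrt{x^{2} + 6} e^{3 x} - \sqrt{2}\right) e^{- 3 x}}{2} is an antiderivative of f.
Check: d/dx[\frac{\sqrt{2} \left(2 \sqrt{x^{2} + 6} e^{3 x} - \sqrt{2}\right) e^{- 3 x}}{2}] = \frac{\left(\sqrt{2} x e^{3 x} + 3 \sqrt{x^{2} + 6}\right) e^{- 3 x}}{\sqrt{x^{2} + 6}} = f(x).
F(4) = - \frac{1}{e^{12}} + 2 \sqrt{11}; F(-1) = - e^{3} + \sqrt{14}.
Integral = F(4) - F(-1) = - \sqrt{14} - e^{-12} + 2 \sqrt{11} + e^{3}.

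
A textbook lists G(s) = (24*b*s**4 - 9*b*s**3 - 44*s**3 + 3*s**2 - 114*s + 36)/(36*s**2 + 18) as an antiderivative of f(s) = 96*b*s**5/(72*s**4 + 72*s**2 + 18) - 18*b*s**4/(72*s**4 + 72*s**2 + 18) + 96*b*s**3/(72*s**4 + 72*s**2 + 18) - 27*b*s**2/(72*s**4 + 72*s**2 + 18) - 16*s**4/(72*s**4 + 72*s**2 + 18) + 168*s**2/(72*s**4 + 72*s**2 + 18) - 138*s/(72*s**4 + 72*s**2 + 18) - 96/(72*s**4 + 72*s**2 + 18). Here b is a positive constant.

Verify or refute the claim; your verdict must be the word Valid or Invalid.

d/ds[G] = (96*b*s**5 - 18*b*s**4 + 96*b*s**3 - 27*b*s**2 - 88*s**4 + 96*s**2 - 138*s - 114)/(72*s**4 + 72*s**2 + 18)
d/ds[G] - f(s) = -1 != 0.

Invalid: d/ds[G] - f = -1, which is not 0.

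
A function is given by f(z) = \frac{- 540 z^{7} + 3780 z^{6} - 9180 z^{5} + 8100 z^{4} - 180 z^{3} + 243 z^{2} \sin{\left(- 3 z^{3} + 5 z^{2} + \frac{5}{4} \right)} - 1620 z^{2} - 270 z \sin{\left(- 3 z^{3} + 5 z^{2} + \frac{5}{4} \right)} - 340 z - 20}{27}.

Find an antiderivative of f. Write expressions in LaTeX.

An antiderivative is F(z) = - \frac{5 \left(z^{2} - 2 z - \frac{1}{3}\right)^{4}}{2} + \cos{\left(- 3 z^{3} + 5 z^{2} + \frac{5}{4} \right)}.

Any candidate F(z) must reproduce f(z) exactly when differentiated.
Check: d/dz[- \frac{5 \left(z^{2} - 2 z - \frac{1}{3}\right)^{4}}{2} + \cos{\left(- 3 z^{3} + 5 z^{2} + \frac{5}{4} \right)}] = - 20 z^{7} + 140 z^{6} - 340 z^{5} + 300 z^{4} - \frac{20 z^{3}}{3} + 9 z^{2} \sin{\left(- 3 z^{3} + 5 z^{2} + \frac{5}{4} \right)} - 60 z^{2} - 10 z \sin{\left(- 3 z^{3} + 5 z^{2} + \frac{5}{4} \right)} - \frac{340 z}{27} - \frac{20}{27}, which equals f(z).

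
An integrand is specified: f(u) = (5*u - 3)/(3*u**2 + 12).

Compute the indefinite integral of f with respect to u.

F(u) = 5*log(u**2 + 4)/6 - atan(u/2)/2 + C

Recover f(u) by differentiating a candidate F(u); any mismatch rules it out.
Check: d/du[5*log(u**2 + 4)/6 - atan(u/2)/2] = (5*u - 3)/(3*u**2 + 12) = f(u).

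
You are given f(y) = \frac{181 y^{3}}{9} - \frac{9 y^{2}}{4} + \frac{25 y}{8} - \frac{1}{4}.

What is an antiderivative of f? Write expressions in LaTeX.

An antiderivative is F(y) = \frac{400 y^{4} + 9 \left(6 y^{2} - y + 2\right)^{2}}{144}.

The integrand splits into summands that can be handled one at a time.
Check: d/dy[\frac{400 y^{4} + 9 \left(6 y^{2} - y + 2\right)^{2}}{144}] = \frac{181 y^{3}}{9} - \frac{9 y^{2}}{4} + \frac{25 y}{8} - \frac{1}{4} = f(y).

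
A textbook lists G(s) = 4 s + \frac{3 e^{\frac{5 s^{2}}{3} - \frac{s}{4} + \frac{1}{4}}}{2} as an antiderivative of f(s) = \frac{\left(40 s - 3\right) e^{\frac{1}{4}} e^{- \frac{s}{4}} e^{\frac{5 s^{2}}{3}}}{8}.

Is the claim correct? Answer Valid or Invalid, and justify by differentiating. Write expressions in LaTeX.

d/ds[G] = 5 s e^{\frac{1}{4}} e^{- \frac{s}{4}} e^{\frac{5 s^{2}}{3}} + 4 - \frac{3 e^{\frac{1}{4}} e^{- \frac{s}{4}} e^{\frac{5 s^{2}}{3}}}{8}
d/ds[G] - f(s) = 4 != 0.

Invalid: d/ds[G] - f = 4, which is not 0.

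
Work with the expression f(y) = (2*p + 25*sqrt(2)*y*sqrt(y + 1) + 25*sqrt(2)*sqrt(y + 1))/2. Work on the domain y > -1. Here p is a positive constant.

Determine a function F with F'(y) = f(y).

Differentiate the proposed F(y) back; it has to land on f(y) exactly.
Check: d/dy[p*y + 5*sqrt(2)*y**2*sqrt(y + 1) + 10*sqrt(2)*y*sqrt(y + 1) + 5*sqrt(2)*sqrt(y + 1)] = (2*p*sqrt(y + 1) + 25*sqrt(2)*y**2 + 50*sqrt(2)*y + 25*sqrt(2))/(2*sqrt(y + 1)), which equals f(y).

An antiderivative is F(y) = p*y + 5*sqrt(2)*y**2*sqrt(y + 1) + 10*sqrt(2)*y*sqrt(y + 1) + 5*sqrt(2)*sqrt(y + 1).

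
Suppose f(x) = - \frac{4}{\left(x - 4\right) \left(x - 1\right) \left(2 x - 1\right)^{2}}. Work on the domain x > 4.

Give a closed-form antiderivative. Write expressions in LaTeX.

An antiderivative is F(x) = \frac{4 \left(- \left(2 x - 1\right) \log{\left(x - 4 \right)} + 49 \left(2 x - 1\right) \log{\left(x - 1 \right)} - 48 \left(2 x - 1\right) \log{\left(x - \frac{1}{2} \right)} + 42\right)}{147 \left(2 x - 1\right)}.

The denominator factors as \left(x - 4\right) \left(x - 1\right) \left(2 x - 1\right)^{2}; partial fractions split f into directly integrable pieces: - \frac{128}{49 \left(2 x - 1\right)} - \frac{16}{7 \left(2 x - 1\right)^{2}} + \frac{4}{3 \left(x - 1\right)} - \frac{4}{147 \left(x - 4\right)}.
Check: d/dx[\frac{4 \left(- \left(2 x - 1\right) \log{\left(x - 4 \right)} + 49 \left(2 x - 1\right) \log{\left(x - 1 \right)} - 48 \left(2 x - 1\right) \log{\left(x - \frac{1}{2} \right)} + 42\right)}{147 \left(2 x - 1\right)}] = - \frac{4}{4 x^{4} - 24 x^{3} + 37 x^{2} - 21 x + 4}, which equals f(x).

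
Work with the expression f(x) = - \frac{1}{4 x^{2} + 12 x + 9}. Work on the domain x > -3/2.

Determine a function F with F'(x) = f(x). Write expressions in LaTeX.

An antiderivative is F(x) = \frac{1}{2 \left(2 x + 3\right)}.

For F(x) to be correct the identity F'(x) - f(x) = 0 must hold.
Check: d/dx[\frac{1}{2 \left(2 x + 3\right)}] = - \frac{1}{4 x^{2} + 12 x + 9} = f(x).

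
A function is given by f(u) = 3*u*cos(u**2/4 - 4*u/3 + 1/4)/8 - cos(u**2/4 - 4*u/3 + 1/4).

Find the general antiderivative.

The substitution w = u**2/4 - 4*u/3 + 1/4 works: f is exactly (dF/dw)*(dw/du) for that inner function.
Check: d/du[3*sin(u**2/4 - 4*u/3 + 1/4)/4] = 3*u*cos(u**2/4 - 4*u/3 + 1/4)/8 - cos(u**2/4 - 4*u/3 + 1/4) = f(u).

F(u) = 3*sin(u**2/4 - 4*u/3 + 1/4)/4 + C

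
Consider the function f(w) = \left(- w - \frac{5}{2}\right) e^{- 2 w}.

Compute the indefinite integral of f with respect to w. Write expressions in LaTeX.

f has the shape u'v + uv' for u = \frac{w}{2} + \frac{3}{2} and v = e^{- 2 w} — it is the derivative of the product u*v.
Check: d/dw[\frac{\left(w + 3\right) e^{- 2 w}}{2}] = \frac{\left(- 2 w - 5\right) e^{- 2 w}}{2}, which equals f(w).

F(w) = \frac{\left(w + 3\right) e^{- 2 w}}{2} + C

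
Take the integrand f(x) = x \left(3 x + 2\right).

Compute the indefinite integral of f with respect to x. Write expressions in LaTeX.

F(x) = x^{3} + x^{2} + C

Check any antiderivative F(x) by computing F'(x) and comparing it with f(x).
Check: d/dx[x^{3} + x^{2}] = 3 x^{2} + 2 x, which equals f(x).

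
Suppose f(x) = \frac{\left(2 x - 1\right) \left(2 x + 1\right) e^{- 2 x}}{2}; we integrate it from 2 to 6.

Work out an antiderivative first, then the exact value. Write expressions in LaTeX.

Antiderivative: F(x) = \frac{\left(- 4 x^{2} - 4 x - 1\right) e^{- 2 x}}{4}; value = - \frac{169}{4 e^{12}} + \frac{25}{4 e^{4}}

f has the shape u'v + uv' for u = - x^{2} - x - \frac{1}{4} and v = e^{- 2 x} — it is the derivative of the product u*v.
F(x) = \frac{\left(- 4 x^{2} - 4 x - 1\right) e^{- 2 x}}{4} is an antiderivative of f.
Check: d/dx[\frac{\left(- 4 x^{2} - 4 x - 1\right) e^{- 2 x}}{4}] = \frac{\left(4 x^{2} - 1\right) e^{- 2 x}}{2}, which equals f(x).
F(6) = - \frac{169}{4 e^{12}}; F(2) = - \frac{25}{4 e^{4}}.
Integral = F(6) - F(2) = - \frac{169}{4 e^{12}} + \frac{25}{4 e^{4}}.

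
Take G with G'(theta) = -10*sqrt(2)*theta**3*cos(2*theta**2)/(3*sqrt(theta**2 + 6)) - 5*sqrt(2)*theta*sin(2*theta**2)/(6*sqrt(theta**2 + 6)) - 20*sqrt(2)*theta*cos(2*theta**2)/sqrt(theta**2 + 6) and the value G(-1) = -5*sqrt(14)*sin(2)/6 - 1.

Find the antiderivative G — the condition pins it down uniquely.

G(theta) = -5*sqrt(theta**2/2 + 3)*sin(2*theta**2)/3 - 1

Recognize the product-rule pattern: G'(theta) = u'v + uv' with u = -5*sqrt(theta**2/2 + 3)/3, v = sin(2*theta**2), so integration by parts undoes it.
A general antiderivative is -5*sqrt(theta**2/2 + 3)*sin(2*theta**2)/3 + C.
The condition gives C = -5*sqrt(14)*sin(2)/6 - 1 - (-5*sqrt(14)*sin(2)/6) = -1.
So G(theta) = -5*sqrt(theta**2/2 + 3)*sin(2*theta**2)/3 - 1.
Check: d/dtheta[-5*sqrt(theta**2/2 + 3)*sin(2*theta**2)/3 - 1] = sqrt(2)*(-20*theta**3*cos(2*theta**2) - 5*theta*sin(2*theta**2) - 120*theta*cos(2*theta**2))/(6*sqrt(theta**2 + 6)), which equals G'(theta).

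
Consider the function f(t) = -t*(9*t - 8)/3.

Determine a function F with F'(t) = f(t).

For F(t) to be correct the identity F'(t) - f(t) = 0 must hold.
Check: d/dt[-t**3 + 4*t**2/3] = -3*t**2 + 8*t/3, which equals f(t).

An antiderivative is F(t) = -t**3 + 4*t**2/3.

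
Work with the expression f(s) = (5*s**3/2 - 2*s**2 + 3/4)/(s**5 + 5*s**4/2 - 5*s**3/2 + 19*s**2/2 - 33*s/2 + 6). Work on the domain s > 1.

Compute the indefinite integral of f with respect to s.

The denominator factors as 2*(s - 1)*(s + 4)*(2*s - 1)*(s**2 + 3); partial fractions split f into directly integrable pieces: 3*(263*s + 411)/(1976*(s**2 + 3)) - 2/(13*(2*s - 1)) - 17/(38*(s + 4)) + 1/(8*(s - 1)).
Check: d/ds[log(s - 1)/8 - log(s - 1/2)/13 - 17*log(s + 4)/38 + 789*log(s**2 + 3)/3952 + 411*sqrt(3)*atan(sqrt(3)*s/3)/1976] = (10*s**3 - 8*s**2 + 3)/(4*s**5 + 10*s**4 - 10*s**3 + 38*s**2 - 66*s + 24), which equals f(s).

F(s) = log(s - 1)/8 - log(s - 1/2)/13 - 17*log(s + 4)/38 + 789*log(s**2 + 3)/3952 + 411*sqrt(3)*atan(sqrt(3)*s/3)/1976 + C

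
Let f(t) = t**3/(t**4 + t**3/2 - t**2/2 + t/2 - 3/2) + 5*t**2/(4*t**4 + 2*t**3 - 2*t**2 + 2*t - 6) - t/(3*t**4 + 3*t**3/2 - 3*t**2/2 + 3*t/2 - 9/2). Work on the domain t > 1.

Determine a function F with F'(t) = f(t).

An antiderivative is F(t) = (598*log(t - 1) + 12*log(t + 3/2) + 475*log(t**2 + 1) + 590*atan(t))/1560.

The denominator factors as 6*(t - 1)*(2*t + 3)*(t**2 + 1); partial fractions split f into directly integrable pieces: (95*t + 59)/(156*(t**2 + 1)) + 1/(65*(2*t + 3)) + 23/(60*(t - 1)).
Check: d/dt[(598*log(t - 1) + 12*log(t + 3/2) + 475*log(t**2 + 1) + 590*atan(t))/1560] = (12*t**3 + 15*t**2 - 4*t)/(12*t**4 + 6*t**3 - 6*t**2 + 6*t - 18), which equals f(t).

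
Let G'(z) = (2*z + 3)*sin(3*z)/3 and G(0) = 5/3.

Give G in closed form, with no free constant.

Differentiate the proposed G(z) back; it has to land on the given G'(z).
A general antiderivative is -2*z*cos(3*z)/9 + 2*sin(3*z)/27 - cos(3*z)/3 + C.
The condition gives C = 5/3 - (-1/3) = 2.
So G(z) = -2*z*cos(3*z)/9 + 2*sin(3*z)/27 - cos(3*z)/3 + 2.
Check: d/dz[-2*z*cos(3*z)/9 + 2*sin(3*z)/27 - cos(3*z)/3 + 2] = 2*z*sin(3*z)/3 + sin(3*z), which equals G'(z).

G(z) = -2*z*cos(3*z)/9 + 2*sin(3*z)/27 - cos(3*z)/3 + 2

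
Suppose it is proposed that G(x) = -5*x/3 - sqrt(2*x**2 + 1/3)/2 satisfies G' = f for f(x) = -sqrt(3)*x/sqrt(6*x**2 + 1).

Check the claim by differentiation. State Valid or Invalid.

Invalid: d/dx[G] - f = -5/3, which is not 0.

d/dx[G] = (-3*sqrt(3)*x - 5*sqrt(6*x**2 + 1))/(3*sqrt(6*x**2 + 1))
d/dx[G] - f(x) = -5/3 != 0.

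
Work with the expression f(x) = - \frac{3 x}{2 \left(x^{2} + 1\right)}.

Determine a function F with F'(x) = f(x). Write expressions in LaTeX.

An antiderivative is F(x) = - \frac{3 \log{\left(3 x^{2} + 3 \right)}}{4}.

The substitution u = 3 x^{2} + 3 works: f is exactly (dF/du)*(du/dx) for that inner function.
Check: d/dx[- \frac{3 \log{\left(3 x^{2} + 3 \right)}}{4}] = - \frac{3 x}{2 x^{2} + 2}, which equals f(x).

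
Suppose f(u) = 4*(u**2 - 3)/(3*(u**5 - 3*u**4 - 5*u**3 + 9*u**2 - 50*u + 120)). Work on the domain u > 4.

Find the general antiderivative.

The denominator factors as 3*(u - 4)*(u - 2)*(u + 3)*(u**2 + 5); partial fractions split f into directly integrable pieces: -16*(5*u + 13)/(1323*(u**2 + 5)) + 4/(245*(u + 3)) - 2/(135*(u - 2)) + 26/(441*(u - 4)).
Check: d/du[26*log(u - 4)/441 - 2*log(u - 2)/135 + 4*log(u + 3)/245 - 40*log(u**2 + 5)/1323 - 208*sqrt(5)*atan(sqrt(5)*u/5)/6615] = (4*u**2 - 12)/(3*u**5 - 9*u**4 - 15*u**3 + 27*u**2 - 150*u + 360), which equals f(u).

F(u) = 26*log(u - 4)/441 - 2*log(u - 2)/135 + 4*log(u + 3)/245 - 40*log(u**2 + 5)/1323 - 208*sqrt(5)*atan(sqrt(5)*u/5)/6615 + C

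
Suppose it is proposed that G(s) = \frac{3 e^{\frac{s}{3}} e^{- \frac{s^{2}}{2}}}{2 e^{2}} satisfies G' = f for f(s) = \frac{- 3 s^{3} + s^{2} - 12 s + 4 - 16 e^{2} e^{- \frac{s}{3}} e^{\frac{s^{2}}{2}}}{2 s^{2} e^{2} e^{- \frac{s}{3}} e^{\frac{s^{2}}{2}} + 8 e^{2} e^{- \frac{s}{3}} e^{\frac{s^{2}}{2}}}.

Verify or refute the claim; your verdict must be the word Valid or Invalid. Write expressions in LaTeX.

Invalid: d/ds[G] - f = \frac{8}{s^{2} + 4}, which is not 0.

d/ds[G] = \frac{\left(- 3 s e^{\frac{s}{3}} + e^{\frac{s}{3}}\right) e^{- \frac{s^{2}}{2}}}{2 e^{2}}
d/ds[G] - f(s) = \frac{8}{s^{2} + 4} != 0.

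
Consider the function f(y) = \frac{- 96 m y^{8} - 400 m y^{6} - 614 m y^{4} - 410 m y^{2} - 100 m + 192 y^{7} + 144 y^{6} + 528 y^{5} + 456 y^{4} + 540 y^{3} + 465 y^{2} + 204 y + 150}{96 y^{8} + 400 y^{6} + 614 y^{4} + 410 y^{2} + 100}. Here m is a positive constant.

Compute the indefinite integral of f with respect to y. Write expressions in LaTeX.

An antiderivative F(y) passes only if d/dy[F] lands on f(y) exactly.
Check: d/dy[- m y + \log{\left(3 y^{2} + 2 \right)} + \frac{3 \operatorname{atan}{\left(y \right)}}{2} + \frac{3}{4 y^{2} + 5}] = \frac{- 96 m y^{8} - 400 m y^{6} - 614 m y^{4} - 410 m y^{2} - 100 m + 192 y^{7} + 144 y^{6} + 528 y^{5} + 456 y^{4} + 540 y^{3} + 465 y^{2} + 204 y + 150}{96 y^{8} + 400 y^{6} + 614 y^{4} + 410 y^{2} + 100} = f(y).

F(y) = - m y + \log{\left(3 y^{2} + 2 \right)} + \frac{3 \operatorname{atan}{\left(y \right)}}{2} + \frac{3}{4 y^{2} + 5} + C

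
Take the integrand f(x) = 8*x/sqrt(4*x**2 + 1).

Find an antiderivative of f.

An antiderivative is F(x) = 2*sqrt(4*x**2 + 1).

f matches the chain-rule pattern g'(h)*h' with inner function h(x) = 4*x**2 + 1; substituting u = h(x) collapses the integral.
Check: d/dx[2*sqrt(4*x**2 + 1)] = 8*x/sqrt(4*x**2 + 1) = f(x).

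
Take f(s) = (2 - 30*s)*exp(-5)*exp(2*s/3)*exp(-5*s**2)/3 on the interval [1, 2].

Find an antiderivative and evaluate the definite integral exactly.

The substitution u = -5*s**2 + 2*s/3 - 5 works: f is exactly (dF/du)*(du/ds) for that inner function.
F(s) = exp(-5)*exp(2*s/3)*exp(-5*s**2) is an antiderivative of f.
Check: d/ds[exp(-5)*exp(2*s/3)*exp(-5*s**2)] = (-30*s*exp(2*s/3) + 2*exp(2*s/3))*exp(-5)*exp(-5*s**2)/3, which equals f(s).
F(2) = exp(-71/3); F(1) = exp(-28/3).
Integral = F(2) - F(1) = -exp(-28/3) + exp(-71/3).

Antiderivative: F(s) = exp(-5)*exp(2*s/3)*exp(-5*s**2); value = -exp(-28/3) + exp(-71/3)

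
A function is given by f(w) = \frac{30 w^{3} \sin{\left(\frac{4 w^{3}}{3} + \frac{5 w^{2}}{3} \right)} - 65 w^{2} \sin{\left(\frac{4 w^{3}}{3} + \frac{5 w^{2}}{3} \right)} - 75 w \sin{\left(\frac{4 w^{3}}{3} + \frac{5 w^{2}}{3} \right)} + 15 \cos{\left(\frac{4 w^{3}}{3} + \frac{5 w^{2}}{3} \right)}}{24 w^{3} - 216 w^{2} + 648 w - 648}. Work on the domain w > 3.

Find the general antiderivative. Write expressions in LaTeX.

F(w) = - \frac{5 \cos{\left(\frac{4 w^{3}}{3} + \frac{5 w^{2}}{3} \right)}}{16 w^{2} - 96 w + 144} + C

f has the shape u'v + uv' for u = - \frac{5}{4 \left(2 w - 6\right)^{2}} and v = \cos{\left(\frac{4 w^{3}}{3} + \frac{5 w^{2}}{3} \right)} — it is the derivative of the product u*v.
Check: d/dw[- \frac{5 \cos{\left(\frac{4 w^{3}}{3} + \frac{5 w^{2}}{3} \right)}}{16 w^{2} - 96 w + 144}] = \frac{30 w^{3} \sin{\left(\frac{4 w^{3}}{3} + \frac{5 w^{2}}{3} \right)} - 65 w^{2} \sin{\left(\frac{4 w^{3}}{3} + \frac{5 w^{2}}{3} \right)} - 75 w \sin{\left(\frac{4 w^{3}}{3} + \frac{5 w^{2}}{3} \right)} + 15 \cos{\left(\frac{4 w^{3}}{3} + \frac{5 w^{2}}{3} \right)}}{24 w^{3} - 216 w^{2} + 648 w - 648} = f(w).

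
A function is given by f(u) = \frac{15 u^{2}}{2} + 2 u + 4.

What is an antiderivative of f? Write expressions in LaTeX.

An antiderivative is F(u) = \frac{5 u^{3}}{2} + u^{2} + 4 u.

Integrate term by term and add the pieces.
Check: d/du[\frac{5 u^{3}}{2} + u^{2} + 4 u] = \frac{15 u^{2}}{2} + 2 u + 4 = f(u).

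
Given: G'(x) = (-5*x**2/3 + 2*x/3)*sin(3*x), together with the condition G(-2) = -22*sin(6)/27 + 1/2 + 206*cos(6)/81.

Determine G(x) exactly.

Any candidate G(x) must reproduce the stated G'(x) exactly.
A general antiderivative is 5*x**2*cos(3*x)/9 - 10*x*sin(3*x)/27 - 2*x*cos(3*x)/9 + 2*sin(3*x)/27 - 10*cos(3*x)/81 + C.
The condition gives C = -22*sin(6)/27 + 1/2 + 206*cos(6)/81 - (-22*sin(6)/27 + 206*cos(6)/81) = 1/2.
So G(x) = (90*x**2*cos(3*x) - 60*x*sin(3*x) - 36*x*cos(3*x) + 12*sin(3*x) - 20*cos(3*x) + 81)/162.
Check: d/dx[(90*x**2*cos(3*x) - 60*x*sin(3*x) - 36*x*cos(3*x) + 12*sin(3*x) - 20*cos(3*x) + 81)/162] = -5*x**2*sin(3*x)/3 + 2*x*sin(3*x)/3, which equals G'(x).

G(x) = (90*x**2*cos(3*x) - 60*x*sin(3*x) - 36*x*cos(3*x) + 12*sin(3*x) - 20*cos(3*x) + 81)/162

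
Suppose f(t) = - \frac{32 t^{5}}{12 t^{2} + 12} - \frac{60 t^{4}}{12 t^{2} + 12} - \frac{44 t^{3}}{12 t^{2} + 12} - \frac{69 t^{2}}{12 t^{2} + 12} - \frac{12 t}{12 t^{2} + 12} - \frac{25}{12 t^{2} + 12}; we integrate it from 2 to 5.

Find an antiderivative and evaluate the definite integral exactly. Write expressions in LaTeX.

Integrate term by term and add the pieces.
F(t) = - \frac{2 t^{4}}{3} - \frac{5 t^{3}}{3} - \frac{t^{2}}{2} - \frac{3 t}{4} - \frac{4 \operatorname{atan}{\left(t \right)}}{3} is an antiderivative of f.
Check: d/dt[- \frac{2 t^{4}}{3} - \frac{5 t^{3}}{3} - \frac{t^{2}}{2} - \frac{3 t}{4} - \frac{4 \operatorname{atan}{\left(t \right)}}{3}] = \frac{- 32 t^{5} - 60 t^{4} - 44 t^{3} - 69 t^{2} - 12 t - 25}{12 t^{2} + 12}, which equals f(t).
F(5) = - \frac{2565}{4} - \frac{4 \operatorname{atan}{\left(5 \right)}}{3}; F(2) = - \frac{55}{2} - \frac{4 \operatorname{atan}{\left(2 \right)}}{3}.
Integral = F(5) - F(2) = - \frac{2455}{4} - \frac{4 \operatorname{atan}{\left(5 \right)}}{3} + \frac{4 \operatorname{atan}{\left(2 \right)}}{3}.

Antiderivative: F(t) = - \frac{2 t^{4}}{3} - \frac{5 t^{3}}{3} - \frac{t^{2}}{2} - \frac{3 t}{4} - \frac{4 \operatorname{atan}{\left(t \right)}}{3}; value = - \frac{2455}{4} - \frac{4 \operatorname{atan}{\left(5 \right)}}{3} + \frac{4 \operatorname{atan}{\left(2 \right)}}{3}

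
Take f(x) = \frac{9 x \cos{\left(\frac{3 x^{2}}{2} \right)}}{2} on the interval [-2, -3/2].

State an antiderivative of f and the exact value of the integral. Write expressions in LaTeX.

The substitution u = \frac{3 x^{2}}{2} works: f is exactly (dF/du)*(du/dx) for that inner function.
F(x) = \frac{3 \sin{\left(\frac{3 x^{2}}{2} \right)}}{2} is an antiderivative of f.
Check: d/dx[\frac{3 \sin{\left(\frac{3 x^{2}}{2} \right)}}{2}] = \frac{9 x \cos{\left(\frac{3 x^{2}}{2} \right)}}{2} = f(x).
F(-3/2) = \frac{3 \sin{\left(\frac{27}{8} \right)}}{2}; F(-2) = \frac{3 \sin{\left(6 \right)}}{2}.
Integral = F(-3/2) - F(-2) = \frac{3 \sin{\left(\frac{27}{8} \right)}}{2} - \frac{3 \sin{\left(6 \right)}}{2}.

Antiderivative: F(x) = \frac{3 \sin{\left(\frac{3 x^{2}}{2} \right)}}{2}; value = \frac{3 \sin{\left(\frac{27}{8} \right)}}{2} - \frac{3 \sin{\left(6 \right)}}{2}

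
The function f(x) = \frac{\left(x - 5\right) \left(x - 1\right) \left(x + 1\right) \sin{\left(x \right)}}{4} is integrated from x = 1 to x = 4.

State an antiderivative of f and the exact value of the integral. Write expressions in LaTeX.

For F(x) to be correct the identity F'(x) - f(x) = 0 must hold.
F(x) = - \frac{x^{3} \cos{\left(x \right)}}{4} + \frac{3 x^{2} \sin{\left(x \right)}}{4} + \frac{5 x^{2} \cos{\left(x \right)}}{4} - \frac{5 x \sin{\left(x \right)}}{2} + \frac{7 x \cos{\left(x \right)}}{4} - \frac{7 \sin{\left(x \right)}}{4} - \frac{15 \cos{\left(x \right)}}{4} is an antiderivative of f.
Check: d/dx[- \frac{x^{3} \cos{\left(x \right)}}{4} + \frac{3 x^{2} \sin{\left(x \right)}}{4} + \frac{5 x^{2} \cos{\left(x \right)}}{4} - \frac{5 x \sin{\left(x \right)}}{2} + \frac{7 x \cos{\left(x \right)}}{4} - \frac{7 \sin{\left(x \right)}}{4} - \frac{15 \cos{\left(x \right)}}{4}] = \frac{x^{3} \sin{\left(x \right)}}{4} - \frac{5 x^{2} \sin{\left(x \right)}}{4} - \frac{x \sin{\left(x \right)}}{4} + \frac{5 \sin{\left(x \right)}}{4}, which equals f(x).
F(4) = \frac{29 \cos{\left(4 \right)}}{4} + \frac{\sin{\left(4 \right)}}{4}; F(1) = - \frac{7 \sin{\left(1 \right)}}{2} - \cos{\left(1 \right)}.
Integral = F(4) - F(1) = \frac{29 \cos{\left(4 \right)}}{4} + \frac{\sin{\left(4 \right)}}{4} + \cos{\left(1 \right)} + \frac{7 \sin{\left(1 \right)}}{2}.

Antiderivative: F(x) = - \frac{x^{3} \cos{\left(x \right)}}{4} + \frac{3 x^{2} \sin{\left(x \right)}}{4} + \frac{5 x^{2} \cos{\left(x \right)}}{4} - \frac{5 x \sin{\left(x \right)}}{2} + \frac{7 x \cos{\left(x \right)}}{4} - \frac{7 \sin{\left(x \right)}}{4} - \frac{15 \cos{\left(x \right)}}{4}; value = \frac{29 \cos{\left(4 \right)}}{4} + \frac{\sin{\left(4 \right)}}{4} + \cos{\left(1 \right)} + \frac{7 \sin{\left(1 \right)}}{2}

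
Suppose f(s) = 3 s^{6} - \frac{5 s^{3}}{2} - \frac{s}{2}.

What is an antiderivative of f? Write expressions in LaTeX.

Integrate term by term and add the pieces.
Check: d/ds[\frac{s^{2} \left(24 s^{5} - 35 s^{2} - 14\right)}{56}] = 3 s^{6} - \frac{5 s^{3}}{2} - \frac{s}{2} = f(s).

An antiderivative is F(s) = \frac{s^{2} \left(24 s^{5} - 35 s^{2} - 14\right)}{56}.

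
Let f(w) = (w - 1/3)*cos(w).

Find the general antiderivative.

F(w) = (3*w*sin(w) - sin(w) + 3*cos(w))/3 + C

Check any antiderivative F(w) by computing F'(w) and comparing it with f(w).
Check: d/dw[(3*w*sin(w) - sin(w) + 3*cos(w))/3] = w*cos(w) - cos(w)/3, which equals f(w).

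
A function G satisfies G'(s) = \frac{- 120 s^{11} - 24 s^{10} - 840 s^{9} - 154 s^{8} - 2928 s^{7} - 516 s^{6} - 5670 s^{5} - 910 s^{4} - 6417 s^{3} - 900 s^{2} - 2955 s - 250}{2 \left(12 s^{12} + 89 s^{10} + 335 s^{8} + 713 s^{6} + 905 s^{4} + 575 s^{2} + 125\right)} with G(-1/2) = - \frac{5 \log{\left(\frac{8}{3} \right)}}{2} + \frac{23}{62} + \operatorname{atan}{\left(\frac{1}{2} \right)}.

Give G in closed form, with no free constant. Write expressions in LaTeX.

Recover the given G'(s) by differentiating a candidate G(s); any mismatch rules it out.
A general antiderivative is - \frac{5 \log{\left(4 s^{2} + \frac{5}{3} \right)}}{2} - \operatorname{atan}{\left(s \right)} - \frac{3}{4 \left(s^{4} + 3 s^{2} + 5\right)} + C.
The condition gives C = - \frac{5 \log{\left(\frac{8}{3} \right)}}{2} + \frac{23}{62} + \operatorname{atan}{\left(\frac{1}{2} \right)} - (- \frac{5 \log{\left(\frac{8}{3} \right)}}{2} - \frac{4}{31} + \operatorname{atan}{\left(\frac{1}{2} \right)}) = \frac{1}{2}.
So G(s) = \frac{2 s^{4} + 6 s^{2} - 10 \left(s^{4} + 3 s^{2} + 5\right) \log{\left(4 s^{2} + \frac{5}{3} \right)} - 4 \left(s^{4} + 3 s^{2} + 5\right) \operatorname{atan}{\left(s \right)} + 7}{4 \left(s^{4} + 3 s^{2} + 5\right)}.
Check: d/ds[\frac{2 s^{4} + 6 s^{2} - 10 \left(s^{4} + 3 s^{2} + 5\right) \log{\left(4 s^{2} + \frac{5}{3} \right)} - 4 \left(s^{4} + 3 s^{2} + 5\right) \operatorname{atan}{\left(s \right)} + 7}{4 \left(s^{4} + 3 s^{2} + 5\right)}] = \frac{- 120 s^{11} - 24 s^{10} - 840 s^{9} - 154 s^{8} - 2928 s^{7} - 516 s^{6} - 5670 s^{5} - 910 s^{4} - 6417 s^{3} - 900 s^{2} - 2955 s - 250}{24 s^{12} + 178 s^{10} + 670 s^{8} + 1426 s^{6} + 1810 s^{4} + 1150 s^{2} + 250}, which equals G'(s).

G(s) = \frac{2 s^{4} + 6 s^{2} - 10 \left(s^{4} + 3 s^{2} + 5\right) \log{\left(4 s^{2} + \frac{5}{3} \right)} - 4 \left(s^{4} + 3 s^{2} + 5\right) \operatorname{atan}{\left(s \right)} + 7}{4 \left(s^{4} + 3 s^{2} + 5\right)}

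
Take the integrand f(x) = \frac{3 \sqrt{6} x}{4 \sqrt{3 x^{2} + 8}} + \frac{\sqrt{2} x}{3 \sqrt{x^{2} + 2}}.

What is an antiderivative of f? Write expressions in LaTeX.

An antiderivative is F(x) = \frac{2 \sqrt{\frac{x^{2}}{2} + 1}}{3} + \frac{3 \sqrt{\frac{x^{2}}{2} + \frac{4}{3}}}{2}.

Integrate term by term and add the pieces.
Check: d/dx[\frac{2 \sqrt{\frac{x^{2}}{2} + 1}}{3} + \frac{3 \sqrt{\frac{x^{2}}{2} + \frac{4}{3}}}{2}] = \frac{9 \sqrt{6} x \sqrt{x^{2} + 2} + 4 \sqrt{2} x \sqrt{3 x^{2} + 8}}{12 \sqrt{x^{2} + 2} \sqrt{3 x^{2} + 8}}, which equals f(x).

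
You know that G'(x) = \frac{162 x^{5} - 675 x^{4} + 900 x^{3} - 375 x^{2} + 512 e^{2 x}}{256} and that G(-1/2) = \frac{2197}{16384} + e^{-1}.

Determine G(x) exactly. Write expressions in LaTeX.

Differentiate the proposed G(x) back; it has to land on the given G'(x).
A general antiderivative is \frac{\left(\frac{3 x^{2}}{4} - \frac{5 x}{4}\right)^{3}}{4} + e^{2 x} + C.
The condition gives C = \frac{2197}{16384} + e^{-1} - (\frac{2197}{16384} + e^{-1}) = 0.
So G(x) = \frac{27 x^{6}}{256} - \frac{135 x^{5}}{256} + \frac{225 x^{4}}{256} - \frac{125 x^{3}}{256} + e^{2 x}.
Check: d/dx[\frac{27 x^{6}}{256} - \frac{135 x^{5}}{256} + \frac{225 x^{4}}{256} - \frac{125 x^{3}}{256} + e^{2 x}] = \frac{81 x^{5}}{128} - \frac{675 x^{4}}{256} + \frac{225 x^{3}}{64} - \frac{375 x^{2}}{256} + 2 e^{2 x}, which equals G'(x).

G(x) = \frac{27 x^{6}}{256} - \frac{135 x^{5}}{256} + \frac{225 x^{4}}{256} - \frac{125 x^{3}}{256} + e^{2 x}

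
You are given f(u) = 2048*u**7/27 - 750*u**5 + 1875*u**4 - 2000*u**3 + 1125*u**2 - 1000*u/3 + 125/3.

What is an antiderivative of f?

An antiderivative is F(u) = 256*u**8/27 - 125*u**6 + 375*u**5 - 500*u**4 + 375*u**3 - 500*u**2/3 + 125*u/3.

Integrate term by term and add the pieces.
Check: d/du[256*u**8/27 - 125*u**6 + 375*u**5 - 500*u**4 + 375*u**3 - 500*u**2/3 + 125*u/3] = 2048*u**7/27 - 750*u**5 + 1875*u**4 - 2000*u**3 + 1125*u**2 - 1000*u/3 + 125/3 = f(u).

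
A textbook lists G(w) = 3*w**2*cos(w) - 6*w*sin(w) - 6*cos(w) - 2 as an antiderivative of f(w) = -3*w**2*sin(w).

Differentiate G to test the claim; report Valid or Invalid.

Valid. The derivative of G reproduces f.

d/dw[G] = -3*w**2*sin(w)
This equals f(w) exactly, so the claim holds.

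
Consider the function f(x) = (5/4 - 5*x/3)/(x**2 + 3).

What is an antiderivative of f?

An antiderivative F(x) passes only if d/dx[F] lands on f(x) exactly.
Check: d/dx[-5*log(x**2 + 3)/6 + 5*sqrt(3)*atan(sqrt(3)*x/3)/12] = (15 - 20*x)/(12*x**2 + 36), which equals f(x).

An antiderivative is F(x) = -5*log(x**2 + 3)/6 + 5*sqrt(3)*atan(sqrt(3)*x/3)/12.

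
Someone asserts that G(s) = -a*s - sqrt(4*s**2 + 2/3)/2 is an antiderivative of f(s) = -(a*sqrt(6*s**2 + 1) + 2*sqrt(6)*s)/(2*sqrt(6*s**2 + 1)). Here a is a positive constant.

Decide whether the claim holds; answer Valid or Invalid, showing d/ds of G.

d/ds[G] = (-a*sqrt(6*s**2 + 1) - sqrt(6)*s)/sqrt(6*s**2 + 1)
d/ds[G] - f(s) = -a/2 != 0.

Invalid: d/ds[G] - f = -a/2, which is not 0.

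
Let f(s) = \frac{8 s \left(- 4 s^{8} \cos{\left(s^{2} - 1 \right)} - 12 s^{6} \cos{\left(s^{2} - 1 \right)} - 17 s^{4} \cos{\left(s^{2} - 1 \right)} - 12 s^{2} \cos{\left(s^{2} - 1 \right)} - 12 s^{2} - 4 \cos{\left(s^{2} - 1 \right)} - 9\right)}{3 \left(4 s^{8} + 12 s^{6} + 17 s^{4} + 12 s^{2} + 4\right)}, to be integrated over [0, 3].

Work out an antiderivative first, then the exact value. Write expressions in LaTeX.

Antiderivative: F(s) = - \frac{4 \left(2 s^{4} \sin{\left(s^{2} - 1 \right)} + 3 s^{2} \sin{\left(s^{2} - 1 \right)} + 2 \sin{\left(s^{2} - 1 \right)} - 3\right)}{3 \left(2 s^{4} + 3 s^{2} + 2\right)}; value = - \frac{378}{191} - \frac{4 \sin{\left(8 \right)}}{3} - \frac{4 \sin{\left(1 \right)}}{3}

A first test for any F(s): its s-derivative must equal f(s) identically.
F(s) = - \frac{4 \left(2 s^{4} \sin{\left(s^{2} - 1 \right)} + 3 s^{2} \sin{\left(s^{2} - 1 \right)} + 2 \sin{\left(s^{2} - 1 \right)} - 3\right)}{3 \left(2 s^{4} + 3 s^{2} + 2\right)} is an antiderivative of f.
Check: d/ds[- \frac{4 \left(2 s^{4} \sin{\left(s^{2} - 1 \right)} + 3 s^{2} \sin{\left(s^{2} - 1 \right)} + 2 \sin{\left(s^{2} - 1 \right)} - 3\right)}{3 \left(2 s^{4} + 3 s^{2} + 2\right)}] = \frac{- 32 s^{9} \cos{\left(s^{2} - 1 \right)} - 96 s^{7} \cos{\left(s^{2} - 1 \right)} - 136 s^{5} \cos{\left(s^{2} - 1 \right)} - 96 s^{3} \cos{\left(s^{2} - 1 \right)} - 96 s^{3} - 32 s \cos{\left(s^{2} - 1 \right)} - 72 s}{12 s^{8} + 36 s^{6} + 51 s^{4} + 36 s^{2} + 12}, which equals f(s).
F(3) = \frac{4}{191} - \frac{4 \sin{\left(8 \right)}}{3}; F(0) = \frac{4 \sin{\left(1 \right)}}{3} + 2.
Integral = F(3) - F(0) = - \frac{378}{191} - \frac{4 \sin{\left(8 \right)}}{3} - \frac{4 \sin{\left(1 \right)}}{3}.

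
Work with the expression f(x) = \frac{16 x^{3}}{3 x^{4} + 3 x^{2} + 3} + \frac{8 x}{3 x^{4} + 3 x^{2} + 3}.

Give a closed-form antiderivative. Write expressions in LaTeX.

An antiderivative is F(x) = \frac{4 \log{\left(x^{4} + x^{2} + 1 \right)}}{3}.

The substitution u = x^{4} + x^{2} + 1 works: f is exactly (dF/du)*(du/dx) for that inner function.
Check: d/dx[\frac{4 \log{\left(x^{4} + x^{2} + 1 \right)}}{3}] = \frac{16 x^{3} + 8 x}{3 x^{4} + 3 x^{2} + 3}, which equals f(x).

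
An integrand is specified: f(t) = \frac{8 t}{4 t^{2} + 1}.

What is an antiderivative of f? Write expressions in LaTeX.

f matches the chain-rule pattern g'(h)*h' with inner function h(t) = 2 t^{2} + \frac{1}{2}; substituting u = h(t) collapses the integral.
Check: d/dt[\log{\left(2 t^{2} + \frac{1}{2} \right)}] = \frac{8 t}{4 t^{2} + 1} = f(t).

An antiderivative is F(t) = \log{\left(2 t^{2} + \frac{1}{2} \right)}.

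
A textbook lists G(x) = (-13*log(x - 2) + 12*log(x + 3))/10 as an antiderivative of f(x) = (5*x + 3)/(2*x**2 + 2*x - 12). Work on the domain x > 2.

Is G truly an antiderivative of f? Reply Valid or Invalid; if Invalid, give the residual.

Invalid: d/dx[G] - f = -13/(5*x - 10), which is not 0.

d/dx[G] = (-x - 63)/(10*x**2 + 10*x - 60)
d/dx[G] - f(x) = -13/(5*x - 10) != 0.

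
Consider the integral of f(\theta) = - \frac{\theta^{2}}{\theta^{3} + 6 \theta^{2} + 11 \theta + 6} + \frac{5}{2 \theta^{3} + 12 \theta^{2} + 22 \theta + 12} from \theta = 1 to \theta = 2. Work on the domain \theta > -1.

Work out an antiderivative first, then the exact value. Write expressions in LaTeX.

Antiderivative: F(\theta) = \frac{3 \log{\left(\theta + 1 \right)} + 6 \log{\left(\theta + 2 \right)} - 13 \log{\left(\theta + 3 \right)}}{4}; value = - \frac{13 \log{\left(5 \right)}}{4} - \frac{3 \log{\left(3 \right)}}{4} - \frac{3 \log{\left(2 \right)}}{4} + \frac{19 \log{\left(4 \right)}}{4}

The denominator factors as 2 \left(\theta + 1\right) \left(\theta + 2\right) \left(\theta + 3\right); partial fractions split f into directly integrable pieces: - \frac{13}{4 \left(\theta + 3\right)} + \frac{3}{2 \left(\theta + 2\right)} + \frac{3}{4 \left(\theta + 1\right)}.
F(\theta) = \frac{3 \log{\left(\theta + 1 \right)} + 6 \log{\left(\theta + 2 \right)} - 13 \log{\left(\theta + 3 \right)}}{4} is an antiderivative of f.
Check: d/d\theta[\frac{3 \log{\left(\theta + 1 \right)} + 6 \log{\left(\theta + 2 \right)} - 13 \log{\left(\theta + 3 \right)}}{4}] = \frac{5 - 2 \theta^{2}}{2 \theta^{3} + 12 \theta^{2} + 22 \theta + 12}, which equals f(\theta).
F(2) = - \frac{13 \log{\left(5 \right)}}{4} + \frac{3 \log{\left(3 \right)}}{4} + \frac{3 \log{\left(4 \right)}}{2}; F(1) = - \frac{13 \log{\left(4 \right)}}{4} + \frac{3 \log{\left(2 \right)}}{4} + \frac{3 \log{\left(3 \right)}}{2}.
Integral = F(2) - F(1) = - \frac{13 \log{\left(5 \right)}}{4} - \frac{3 \log{\left(3 \right)}}{4} - \frac{3 \log{\left(2 \right)}}{4} + \frac{19 \log{\left(4 \right)}}{4}.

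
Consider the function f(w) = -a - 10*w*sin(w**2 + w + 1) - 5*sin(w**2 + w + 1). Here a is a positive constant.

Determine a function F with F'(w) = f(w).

Integrate term by term and add the pieces.
Check: d/dw[-a*w + 5*cos(w**2 + w + 1)] = -a - 10*w*sin(w**2 + w + 1) - 5*sin(w**2 + w + 1) = f(w).

An antiderivative is F(w) = -a*w + 5*cos(w**2 + w + 1).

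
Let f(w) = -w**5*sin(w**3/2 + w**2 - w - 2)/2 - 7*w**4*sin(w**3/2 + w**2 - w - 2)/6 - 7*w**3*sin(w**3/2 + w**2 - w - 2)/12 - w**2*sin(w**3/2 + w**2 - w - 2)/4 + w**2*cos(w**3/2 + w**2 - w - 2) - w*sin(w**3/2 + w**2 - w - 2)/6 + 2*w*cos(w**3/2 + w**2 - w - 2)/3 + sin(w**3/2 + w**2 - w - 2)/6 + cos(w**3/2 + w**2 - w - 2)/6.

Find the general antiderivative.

Recognize the product-rule pattern: f = u'v + uv' with u = w**3/3 + w**2/3 + w/6 + 1/6, v = cos(w**3/2 + w**2 - w - 2), so integration by parts undoes it.
Check: d/dw[(w + 1)*(2*w**2 + 1)*cos(w**3/2 + w**2 - w - 2)/6] = -w**5*sin(w**3/2 + w**2 - w - 2)/2 - 7*w**4*sin(w**3/2 + w**2 - w - 2)/6 - 7*w**3*sin(w**3/2 + w**2 - w - 2)/12 - w**2*sin(w**3/2 + w**2 - w - 2)/4 + w**2*cos(w**3/2 + w**2 - w - 2) - w*sin(w**3/2 + w**2 - w - 2)/6 + 2*w*cos(w**3/2 + w**2 - w - 2)/3 + sin(w**3/2 + w**2 - w - 2)/6 + cos(w**3/2 + w**2 - w - 2)/6 = f(w).

F(w) = (w + 1)*(2*w**2 + 1)*cos(w**3/2 + w**2 - w - 2)/6 + C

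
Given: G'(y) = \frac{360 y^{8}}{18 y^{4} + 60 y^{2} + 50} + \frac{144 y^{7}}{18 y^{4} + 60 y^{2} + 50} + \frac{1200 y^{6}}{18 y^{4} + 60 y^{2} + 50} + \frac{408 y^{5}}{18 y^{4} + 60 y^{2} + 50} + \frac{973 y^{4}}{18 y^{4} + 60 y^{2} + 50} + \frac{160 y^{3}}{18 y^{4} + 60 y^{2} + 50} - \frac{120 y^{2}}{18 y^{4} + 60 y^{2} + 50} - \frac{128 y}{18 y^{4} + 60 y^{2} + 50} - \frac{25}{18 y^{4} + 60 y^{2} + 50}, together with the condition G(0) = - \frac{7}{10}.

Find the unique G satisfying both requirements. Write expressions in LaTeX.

Integrate term by term and add the pieces.
A general antiderivative is 4 y^{5} + 2 y^{4} - 2 y^{2} - \frac{3 y}{2} + \frac{\frac{5 y}{3} - 2}{y^{2} + \frac{5}{3}} + C.
The condition gives C = - \frac{7}{10} - (- \frac{6}{5}) = \frac{1}{2}.
So G(y) = \frac{24 y^{7} + 12 y^{6} + 40 y^{5} + 8 y^{4} - 9 y^{3} - 17 y^{2} - 5 y - 7}{2 \left(3 y^{2} + 5\right)}.
Check: d/dy[\frac{24 y^{7} + 12 y^{6} + 40 y^{5} + 8 y^{4} - 9 y^{3} - 17 y^{2} - 5 y - 7}{2 \left(3 y^{2} + 5\right)}] = \frac{360 y^{8} + 144 y^{7} + 1200 y^{6} + 408 y^{5} + 973 y^{4} + 160 y^{3} - 120 y^{2} - 128 y - 25}{18 y^{4} + 60 y^{2} + 50}, which equals G'(y).

G(y) = \frac{24 y^{7} + 12 y^{6} + 40 y^{5} + 8 y^{4} - 9 y^{3} - 17 y^{2} - 5 y - 7}{2 \left(3 y^{2} + 5\right)}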